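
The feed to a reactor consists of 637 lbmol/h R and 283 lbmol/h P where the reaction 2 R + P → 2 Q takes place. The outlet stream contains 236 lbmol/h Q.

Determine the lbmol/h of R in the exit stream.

401 lbmol/h

For Q: n = n₀ + 2ξ → 236 = 0 + 2ξ, giving ξ = 118 lbmol/h.
Outlet amounts (n = n₀ + ν ξ):
  R: 637 − 2(118) = 401
  P: 283 − 1(118) = 165
  Q: 0 + 2(118) = 236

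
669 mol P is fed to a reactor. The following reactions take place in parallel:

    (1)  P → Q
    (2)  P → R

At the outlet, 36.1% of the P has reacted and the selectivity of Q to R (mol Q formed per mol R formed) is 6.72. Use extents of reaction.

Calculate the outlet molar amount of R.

31.3 mol

Conversion of P: P consumed = 0.361 × 669 = 241.5 mol = 1ξ₁ + 1ξ₂.
Selectivity: 1ξ₁ / (1ξ₂) = 6.72 → ξ₁ = 6.72 ξ₂.
Substitute: (1·6.72 + 1) ξ₂ = 241.5 → ξ₂ = 31.28 mol, ξ₁ = 210.2 mol.
Outlet amounts (n = n₀ + Σ ν·ξ):
  P: 669 − 1(210.2) − 1(31.28) = 427.5
  Q: 0 + 1(210.2) = 210.2
  R: 0 + 1(31.28) = 31.28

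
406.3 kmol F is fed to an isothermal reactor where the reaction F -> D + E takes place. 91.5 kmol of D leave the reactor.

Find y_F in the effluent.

0.632

For D: n = n₀ + 1ξ → 91.5 = 0 + 1ξ, giving ξ = 91.5 kmol.
Outlet amounts (n = n₀ + ν ξ):
  F: 406.3 − 1(91.5) = 314.8
  D: 0 + 1(91.5) = 91.5
  E: 0 + 1(91.5) = 91.5
Total out = 497.8 kmol; y_F = 314.8 / 497.8 = 0.6324.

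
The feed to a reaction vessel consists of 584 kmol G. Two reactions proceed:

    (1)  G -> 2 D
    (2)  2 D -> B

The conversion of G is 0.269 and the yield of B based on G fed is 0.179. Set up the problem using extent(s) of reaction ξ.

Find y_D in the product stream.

0.165

Conversion of G: G consumed = 1ξ₁ = 0.269 × 584 → ξ₁ = 157.1 kmol.
Yield of B: 1ξ₂ / 584 = 0.179 → ξ₂ = 104.5 kmol.
Outlet amounts (n = n₀ + Σ ν·ξ):
  G: 584 − 1(157.1) = 426.9
  D: 0 + 2(157.1) − 2(104.5) = 105.1
  B: 0 + 1(104.5) = 104.5
Total out = 636.6 kmol; y_D = 105.1 / 636.6 = 0.1651.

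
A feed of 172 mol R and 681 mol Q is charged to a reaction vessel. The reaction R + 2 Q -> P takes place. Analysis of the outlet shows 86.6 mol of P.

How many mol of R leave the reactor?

85.4 mol

For P: n = n₀ + 1ξ → 86.6 = 0 + 1ξ, giving ξ = 86.6 mol.
Outlet amounts (n = n₀ + ν ξ):
  R: 172 − 1(86.6) = 85.4
  Q: 681 − 2(86.6) = 507.8
  P: 0 + 1(86.6) = 86.6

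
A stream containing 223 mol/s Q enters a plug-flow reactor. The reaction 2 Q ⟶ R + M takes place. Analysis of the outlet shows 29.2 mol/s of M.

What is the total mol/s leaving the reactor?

For M: n = n₀ + 1ξ → 29.2 = 0 + 1ξ, giving ξ = 29.2 mol/s.
Outlet amounts (n = n₀ + ν ξ):
  Q: 223 − 2(29.2) = 164.6
  R: 0 + 1(29.2) = 29.2
  M: 0 + 1(29.2) = 29.2
Total out = 164.6 + 29.2 + 29.2 = 223 mol/s.

223 mol/s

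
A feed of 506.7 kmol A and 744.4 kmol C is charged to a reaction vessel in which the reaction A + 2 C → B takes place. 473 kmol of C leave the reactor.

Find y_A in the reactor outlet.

For C: n = n₀ − 2ξ → 473 = 744.4 − 2ξ, giving ξ = 135.7 kmol.
Outlet amounts (n = n₀ + ν ξ):
  A: 506.7 − 1(135.7) = 371
  C: 744.4 − 2(135.7) = 473
  B: 0 + 1(135.7) = 135.7
Total out = 979.7 kmol; y_A = 371 / 979.7 = 0.3787.

0.379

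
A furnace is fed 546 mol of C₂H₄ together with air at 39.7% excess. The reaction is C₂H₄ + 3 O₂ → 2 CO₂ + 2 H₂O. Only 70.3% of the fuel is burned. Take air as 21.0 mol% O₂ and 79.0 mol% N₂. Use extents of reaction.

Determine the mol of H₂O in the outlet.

Stoichiometric O₂ = 3 × 546 = 1638 mol; O₂ fed = 1638 × 1.397 = 2288 mol.
N₂ fed = 2288 × 79/21 = 8608 mol.
Fuel reacted = 0.703 × 546 → ξ = 383.8 mol.
Outlet (n = n₀ + ν ξ):
  C₂H₄: 546 − 1(383.8) = 162.2
  O₂: 2288 − 3(383.8) = 1137
  N₂: 8608 (inert)
  CO₂: 0 + 2(383.8) = 767.7
  H₂O: 0 + 2(383.8) = 767.7

768 mol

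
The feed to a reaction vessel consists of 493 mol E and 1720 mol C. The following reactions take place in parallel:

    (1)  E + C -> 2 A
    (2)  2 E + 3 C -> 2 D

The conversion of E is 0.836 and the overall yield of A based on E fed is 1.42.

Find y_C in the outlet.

Yield of A: 2ξ₁ / 493 = 1.42 → ξ₁ = 350 mol.
Conversion of E: 1ξ₁ + 2ξ₂ = 0.836 × 493 = 412.1 → ξ₂ = 31.06 mol.
Outlet amounts (n = n₀ + Σ ν·ξ):
  E: 493 − 1(350) − 2(31.06) = 80.85
  C: 1720 − 1(350) − 3(31.06) = 1277
  A: 0 + 2(350) = 700.1
  D: 0 + 2(31.06) = 62.12
Total out = 2120 mol; y_C = 1277 / 2120 = 0.6023.

0.602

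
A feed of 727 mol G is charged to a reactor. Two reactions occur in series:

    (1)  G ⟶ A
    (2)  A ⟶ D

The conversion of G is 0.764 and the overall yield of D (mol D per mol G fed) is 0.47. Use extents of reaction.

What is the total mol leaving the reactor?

727 mol

Conversion of G: G consumed = 1ξ₁ = 0.764 × 727 → ξ₁ = 555.4 mol.
Yield of D: 1ξ₂ / 727 = 0.47 → ξ₂ = 341.7 mol.
Outlet amounts (n = n₀ + Σ ν·ξ):
  G: 727 − 1(555.4) = 171.6
  A: 0 + 1(555.4) − 1(341.7) = 213.7
  D: 0 + 1(341.7) = 341.7
Total out = 171.6 + 213.7 + 341.7 = 727 mol.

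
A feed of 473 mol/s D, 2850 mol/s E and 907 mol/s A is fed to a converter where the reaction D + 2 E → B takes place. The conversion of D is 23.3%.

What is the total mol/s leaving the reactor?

4010 mol/s

D reacted = 0.233 × 473 = 110.2 mol/s; ν_D = −1, so ξ = 110.2/1 = 110.2 mol/s.
Outlet amounts (n = n₀ + ν ξ):
  D: 473 − 1(110.2) = 362.8
  E: 2850 − 2(110.2) = 2630
  B: 0 + 1(110.2) = 110.2
  A: 907 (inert)
Total out = 362.8 + 2630 + 110.2 + 907 = 4010 mol/s.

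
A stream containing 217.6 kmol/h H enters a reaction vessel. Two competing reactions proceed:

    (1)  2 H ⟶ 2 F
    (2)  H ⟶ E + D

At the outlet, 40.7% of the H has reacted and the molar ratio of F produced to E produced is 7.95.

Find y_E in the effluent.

Conversion of H: H consumed = 0.407 × 217.6 = 88.56 kmol/h = 2ξ₁ + 1ξ₂.
Selectivity: 2ξ₁ / (1ξ₂) = 7.95 → ξ₁ = 3.975 ξ₂.
Substitute: (2·3.975 + 1) ξ₂ = 88.56 → ξ₂ = 9.895 kmol/h, ξ₁ = 39.33 kmol/h.
Outlet amounts (n = n₀ + Σ ν·ξ):
  H: 217.6 − 2(39.33) − 1(9.895) = 129
  F: 0 + 2(39.33) = 78.67
  E: 0 + 1(9.895) = 9.895
  D: 0 + 1(9.895) = 9.895
Total out = 227.5 kmol/h; y_E = 9.895 / 227.5 = 0.0435.

0.0435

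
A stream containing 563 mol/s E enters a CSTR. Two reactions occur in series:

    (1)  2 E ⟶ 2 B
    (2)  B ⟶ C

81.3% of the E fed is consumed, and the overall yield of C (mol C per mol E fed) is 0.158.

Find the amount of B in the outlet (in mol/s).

Conversion of E: E consumed = 2ξ₁ = 0.813 × 563 → ξ₁ = 228.9 mol/s.
Yield of C: 1ξ₂ / 563 = 0.158 → ξ₂ = 88.95 mol/s.
Outlet amounts (n = n₀ + Σ ν·ξ):
  E: 563 − 2(228.9) = 105.3
  B: 0 + 2(228.9) − 1(88.95) = 368.8
  C: 0 + 1(88.95) = 88.95

369 mol/s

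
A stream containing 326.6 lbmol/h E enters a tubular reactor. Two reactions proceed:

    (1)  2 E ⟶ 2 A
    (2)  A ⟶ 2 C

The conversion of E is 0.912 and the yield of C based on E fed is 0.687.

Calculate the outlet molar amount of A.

Conversion of E: E consumed = 2ξ₁ = 0.912 × 326.6 → ξ₁ = 148.9 lbmol/h.
Yield of C: 2ξ₂ / 326.6 = 0.687 → ξ₂ = 112.2 lbmol/h.
Outlet amounts (n = n₀ + Σ ν·ξ):
  E: 326.6 − 2(148.9) = 28.74
  A: 0 + 2(148.9) − 1(112.2) = 185.7
  C: 0 + 2(112.2) = 224.4

186 lbmol/h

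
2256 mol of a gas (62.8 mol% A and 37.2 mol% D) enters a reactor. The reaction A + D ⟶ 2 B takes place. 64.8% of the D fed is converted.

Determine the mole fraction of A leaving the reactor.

D reacted = 0.648 × 839.2 = 543.8 mol; ν_D = −1, so ξ = 543.8/1 = 543.8 mol.
Outlet amounts (n = n₀ + ν ξ):
  A: 1417 − 1(543.8) = 872.9
  D: 839.2 − 1(543.8) = 295.4
  B: 0 + 2(543.8) = 1088
Total out = 2256 mol; y_A = 872.9 / 2256 = 0.3869.

0.387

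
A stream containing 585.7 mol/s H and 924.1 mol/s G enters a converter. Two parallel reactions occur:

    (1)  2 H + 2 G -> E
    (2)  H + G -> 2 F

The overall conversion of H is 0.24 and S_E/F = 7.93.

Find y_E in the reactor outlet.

0.0522

Conversion of H: H consumed = 0.24 × 585.7 = 140.6 mol/s = 2ξ₁ + 1ξ₂.
Selectivity: 1ξ₁ / (2ξ₂) = 7.93 → ξ₁ = 15.86 ξ₂.
Substitute: (2·15.86 + 1) ξ₂ = 140.6 → ξ₂ = 4.296 mol/s, ξ₁ = 68.14 mol/s.
Outlet amounts (n = n₀ + Σ ν·ξ):
  H: 585.7 − 2(68.14) − 1(4.296) = 445.1
  G: 924.1 − 2(68.14) − 1(4.296) = 783.5
  E: 0 + 1(68.14) = 68.14
  F: 0 + 2(4.296) = 8.592
Total out = 1305 mol/s; y_E = 68.14 / 1305 = 0.0522.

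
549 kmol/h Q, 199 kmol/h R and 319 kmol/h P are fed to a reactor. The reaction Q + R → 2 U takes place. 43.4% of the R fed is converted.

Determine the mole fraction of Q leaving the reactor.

0.434

R reacted = 0.434 × 199 = 86.37 kmol/h; ν_R = −1, so ξ = 86.37/1 = 86.37 kmol/h.
Outlet amounts (n = n₀ + ν ξ):
  Q: 549 − 1(86.37) = 462.6
  R: 199 − 1(86.37) = 112.6
  U: 0 + 2(86.37) = 172.7
  P: 319 (inert)
Total out = 1067 kmol/h; y_Q = 462.6 / 1067 = 0.4336.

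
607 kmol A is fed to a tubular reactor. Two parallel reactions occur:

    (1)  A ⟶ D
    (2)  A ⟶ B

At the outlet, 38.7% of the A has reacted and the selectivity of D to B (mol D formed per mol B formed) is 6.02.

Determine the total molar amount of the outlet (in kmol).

607 kmol

Conversion of A: A consumed = 0.387 × 607 = 234.9 kmol = 1ξ₁ + 1ξ₂.
Selectivity: 1ξ₁ / (1ξ₂) = 6.02 → ξ₁ = 6.02 ξ₂.
Substitute: (1·6.02 + 1) ξ₂ = 234.9 → ξ₂ = 33.46 kmol, ξ₁ = 201.4 kmol.
Outlet amounts (n = n₀ + Σ ν·ξ):
  A: 607 − 1(201.4) − 1(33.46) = 372.1
  D: 0 + 1(201.4) = 201.4
  B: 0 + 1(33.46) = 33.46
Total out = 372.1 + 201.4 + 33.46 = 607 kmol.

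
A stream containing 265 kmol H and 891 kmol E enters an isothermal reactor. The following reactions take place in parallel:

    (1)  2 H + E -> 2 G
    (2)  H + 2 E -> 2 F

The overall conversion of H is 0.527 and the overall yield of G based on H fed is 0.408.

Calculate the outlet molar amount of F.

63.1 kmol

Yield of G: 2ξ₁ / 265 = 0.408 → ξ₁ = 54.06 kmol.
Conversion of H: 2ξ₁ + 1ξ₂ = 0.527 × 265 = 139.7 → ξ₂ = 31.54 kmol.
Outlet amounts (n = n₀ + Σ ν·ξ):
  H: 265 − 2(54.06) − 1(31.54) = 125.3
  E: 891 − 1(54.06) − 2(31.54) = 773.9
  G: 0 + 2(54.06) = 108.1
  F: 0 + 2(31.54) = 63.07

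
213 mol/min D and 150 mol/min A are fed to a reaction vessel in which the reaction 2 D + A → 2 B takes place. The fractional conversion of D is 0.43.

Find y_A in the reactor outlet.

D reacted = 0.43 × 213 = 91.59 mol/min; ν_D = −2, so ξ = 91.59/2 = 45.8 mol/min.
Outlet amounts (n = n₀ + ν ξ):
  D: 213 − 2(45.8) = 121.4
  A: 150 − 1(45.8) = 104.2
  B: 0 + 2(45.8) = 91.59
Total out = 317.2 mol/min; y_A = 104.2 / 317.2 = 0.3285.

0.329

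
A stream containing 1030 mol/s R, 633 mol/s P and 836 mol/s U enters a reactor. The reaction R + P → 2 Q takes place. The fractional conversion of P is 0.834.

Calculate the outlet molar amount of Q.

P reacted = 0.834 × 633 = 527.9 mol/s; ν_P = −1, so ξ = 527.9/1 = 527.9 mol/s.
Outlet amounts (n = n₀ + ν ξ):
  R: 1030 − 1(527.9) = 502.1
  P: 633 − 1(527.9) = 105.1
  Q: 0 + 2(527.9) = 1056
  U: 836 (inert)

1060 mol/s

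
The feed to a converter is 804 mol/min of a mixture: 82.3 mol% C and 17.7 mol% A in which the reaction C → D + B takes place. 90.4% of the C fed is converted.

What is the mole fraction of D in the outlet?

C reacted = 0.904 × 661.7 = 598.2 mol/min; ν_C = −1, so ξ = 598.2/1 = 598.2 mol/min.
Outlet amounts (n = n₀ + ν ξ):
  C: 661.7 − 1(598.2) = 63.52
  D: 0 + 1(598.2) = 598.2
  B: 0 + 1(598.2) = 598.2
  A: 142.3 (inert)
Total out = 1402 mol/min; y_D = 598.2 / 1402 = 0.4266.

0.427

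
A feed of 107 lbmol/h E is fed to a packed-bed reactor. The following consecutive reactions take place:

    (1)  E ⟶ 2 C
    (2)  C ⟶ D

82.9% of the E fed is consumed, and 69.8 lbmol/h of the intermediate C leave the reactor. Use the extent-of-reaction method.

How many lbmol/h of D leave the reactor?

108 lbmol/h

Conversion of E: E consumed = 1ξ₁ = 0.829 × 107 → ξ₁ = 88.7 lbmol/h.
C balance: n_C = 0 + 2ξ₁ − 1ξ₂ = 69.8 → ξ₂ = (2·88.7 − 69.8)/1 = 107.6 lbmol/h.
Outlet amounts (n = n₀ + Σ ν·ξ):
  E: 107 − 1(88.7) = 18.3
  C: 0 + 2(88.7) − 1(107.6) = 69.8
  D: 0 + 1(107.6) = 107.6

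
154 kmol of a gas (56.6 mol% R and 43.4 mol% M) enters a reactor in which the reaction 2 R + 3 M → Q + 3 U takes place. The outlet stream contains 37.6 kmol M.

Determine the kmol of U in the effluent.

For M: n = n₀ − 3ξ → 37.6 = 66.84 − 3ξ, giving ξ = 9.745 kmol.
Outlet amounts (n = n₀ + ν ξ):
  R: 87.16 − 2(9.745) = 67.67
  M: 66.84 − 3(9.745) = 37.6
  Q: 0 + 1(9.745) = 9.745
  U: 0 + 3(9.745) = 29.24

29.2 kmol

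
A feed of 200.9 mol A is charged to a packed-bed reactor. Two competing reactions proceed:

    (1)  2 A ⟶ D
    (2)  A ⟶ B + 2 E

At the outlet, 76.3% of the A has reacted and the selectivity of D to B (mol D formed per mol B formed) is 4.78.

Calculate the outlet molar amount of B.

14.5 mol

Conversion of A: A consumed = 0.763 × 200.9 = 153.3 mol = 2ξ₁ + 1ξ₂.
Selectivity: 1ξ₁ / (1ξ₂) = 4.78 → ξ₁ = 4.78 ξ₂.
Substitute: (2·4.78 + 1) ξ₂ = 153.3 → ξ₂ = 14.52 mol, ξ₁ = 69.39 mol.
Outlet amounts (n = n₀ + Σ ν·ξ):
  A: 200.9 − 2(69.39) − 1(14.52) = 47.61
  D: 0 + 1(69.39) = 69.39
  B: 0 + 1(14.52) = 14.52
  E: 0 + 2(14.52) = 29.03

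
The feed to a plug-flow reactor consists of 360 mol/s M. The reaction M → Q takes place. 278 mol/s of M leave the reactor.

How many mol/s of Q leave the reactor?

82 mol/s

For M: n = n₀ − 1ξ → 278 = 360 − 1ξ, giving ξ = 82 mol/s.
Outlet amounts (n = n₀ + ν ξ):
  M: 360 − 1(82) = 278
  Q: 0 + 1(82) = 82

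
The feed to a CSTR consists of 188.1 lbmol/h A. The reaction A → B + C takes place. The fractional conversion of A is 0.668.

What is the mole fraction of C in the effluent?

A reacted = 0.668 × 188.1 = 125.7 lbmol/h; ν_A = −1, so ξ = 125.7/1 = 125.7 lbmol/h.
Outlet amounts (n = n₀ + ν ξ):
  A: 188.1 − 1(125.7) = 62.45
  B: 0 + 1(125.7) = 125.7
  C: 0 + 1(125.7) = 125.7
Total out = 313.8 lbmol/h; y_C = 125.7 / 313.8 = 0.4005.

0.4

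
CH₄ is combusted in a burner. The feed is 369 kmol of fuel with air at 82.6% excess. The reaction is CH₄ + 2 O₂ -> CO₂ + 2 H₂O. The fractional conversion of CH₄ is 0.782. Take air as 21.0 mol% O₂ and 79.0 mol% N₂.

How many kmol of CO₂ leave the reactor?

289 kmol

Stoichiometric O₂ = 2 × 369 = 738 kmol; O₂ fed = 738 × 1.826 = 1348 kmol.
N₂ fed = 1348 × 79/21 = 5069 kmol.
Fuel reacted = 0.782 × 369 → ξ = 288.6 kmol.
Outlet (n = n₀ + ν ξ):
  CH₄: 369 − 1(288.6) = 80.44
  O₂: 1348 − 2(288.6) = 770.5
  N₂: 5069 (inert)
  CO₂: 0 + 1(288.6) = 288.6
  H₂O: 0 + 2(288.6) = 577.1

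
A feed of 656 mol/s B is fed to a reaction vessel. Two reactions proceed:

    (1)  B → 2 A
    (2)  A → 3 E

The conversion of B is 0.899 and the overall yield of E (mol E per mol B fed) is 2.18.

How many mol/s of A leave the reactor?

Conversion of B: B consumed = 1ξ₁ = 0.899 × 656 → ξ₁ = 589.7 mol/s.
Yield of E: 3ξ₂ / 656 = 2.18 → ξ₂ = 476.7 mol/s.
Outlet amounts (n = n₀ + Σ ν·ξ):
  B: 656 − 1(589.7) = 66.26
  A: 0 + 2(589.7) − 1(476.7) = 702.8
  E: 0 + 3(476.7) = 1430

703 mol/s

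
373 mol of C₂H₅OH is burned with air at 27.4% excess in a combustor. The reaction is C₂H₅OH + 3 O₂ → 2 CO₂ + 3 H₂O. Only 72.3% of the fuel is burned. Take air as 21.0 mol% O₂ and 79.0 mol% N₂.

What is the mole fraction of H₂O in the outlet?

0.109

Stoichiometric O₂ = 3 × 373 = 1119 mol; O₂ fed = 1119 × 1.274 = 1426 mol.
N₂ fed = 1426 × 79/21 = 5363 mol.
Fuel reacted = 0.723 × 373 → ξ = 269.7 mol.
Outlet (n = n₀ + ν ξ):
  C₂H₅OH: 373 − 1(269.7) = 103.3
  O₂: 1426 − 3(269.7) = 616.6
  N₂: 5363 (inert)
  CO₂: 0 + 2(269.7) = 539.4
  H₂O: 0 + 3(269.7) = 809
Total out = 7431 mol; y_H₂O = 809 / 7431 = 0.1089.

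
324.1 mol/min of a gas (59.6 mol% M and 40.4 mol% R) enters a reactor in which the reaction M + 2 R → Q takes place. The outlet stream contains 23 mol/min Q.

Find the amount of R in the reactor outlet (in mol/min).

For Q: n = n₀ + 1ξ → 23 = 0 + 1ξ, giving ξ = 23 mol/min.
Outlet amounts (n = n₀ + ν ξ):
  M: 193.2 − 1(23) = 170.2
  R: 130.9 − 2(23) = 84.94
  Q: 0 + 1(23) = 23

84.9 mol/min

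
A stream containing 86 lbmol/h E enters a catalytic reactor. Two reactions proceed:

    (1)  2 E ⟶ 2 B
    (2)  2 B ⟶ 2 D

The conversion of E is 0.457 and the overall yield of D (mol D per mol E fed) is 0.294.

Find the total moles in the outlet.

Conversion of E: E consumed = 2ξ₁ = 0.457 × 86 → ξ₁ = 19.65 lbmol/h.
Yield of D: 2ξ₂ / 86 = 0.294 → ξ₂ = 12.64 lbmol/h.
Outlet amounts (n = n₀ + Σ ν·ξ):
  E: 86 − 2(19.65) = 46.7
  B: 0 + 2(19.65) − 2(12.64) = 14.02
  D: 0 + 2(12.64) = 25.28
Total out = 46.7 + 14.02 + 25.28 = 86 lbmol/h.

86 lbmol/h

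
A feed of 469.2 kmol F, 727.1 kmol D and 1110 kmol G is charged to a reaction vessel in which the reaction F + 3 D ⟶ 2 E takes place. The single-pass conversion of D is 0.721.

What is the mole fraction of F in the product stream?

0.15

D reacted = 0.721 × 727.1 = 524.2 kmol; ν_D = −3, so ξ = 524.2/3 = 174.7 kmol.
Outlet amounts (n = n₀ + ν ξ):
  F: 469.2 − 1(174.7) = 294.5
  D: 727.1 − 3(174.7) = 202.9
  E: 0 + 2(174.7) = 349.5
  G: 1110 (inert)
Total out = 1957 kmol; y_F = 294.5 / 1957 = 0.1505.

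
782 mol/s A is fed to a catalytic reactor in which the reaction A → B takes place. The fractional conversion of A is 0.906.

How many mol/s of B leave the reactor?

A reacted = 0.906 × 782 = 708.5 mol/s; ν_A = −1, so ξ = 708.5/1 = 708.5 mol/s.
Outlet amounts (n = n₀ + ν ξ):
  A: 782 − 1(708.5) = 73.51
  B: 0 + 1(708.5) = 708.5

708 mol/s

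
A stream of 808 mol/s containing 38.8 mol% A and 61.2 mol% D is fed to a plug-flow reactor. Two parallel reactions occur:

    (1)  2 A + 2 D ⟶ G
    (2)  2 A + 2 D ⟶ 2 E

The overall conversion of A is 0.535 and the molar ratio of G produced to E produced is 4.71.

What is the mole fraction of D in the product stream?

0.579

Conversion of A: A consumed = 0.535 × 313.5 = 167.7 mol/s = 2ξ₁ + 2ξ₂.
Selectivity: 1ξ₁ / (2ξ₂) = 4.71 → ξ₁ = 9.42 ξ₂.
Substitute: (2·9.42 + 2) ξ₂ = 167.7 → ξ₂ = 8.048 mol/s, ξ₁ = 75.81 mol/s.
Outlet amounts (n = n₀ + Σ ν·ξ):
  A: 313.5 − 2(75.81) − 2(8.048) = 145.8
  D: 494.5 − 2(75.81) − 2(8.048) = 326.8
  G: 0 + 1(75.81) = 75.81
  E: 0 + 2(8.048) = 16.1
Total out = 564.5 mol/s; y_D = 326.8 / 564.5 = 0.5789.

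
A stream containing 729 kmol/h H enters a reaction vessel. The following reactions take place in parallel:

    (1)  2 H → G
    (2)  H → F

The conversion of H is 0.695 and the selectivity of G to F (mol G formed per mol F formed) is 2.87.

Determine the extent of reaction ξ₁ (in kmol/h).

Conversion of H: H consumed = 0.695 × 729 = 506.7 kmol/h = 2ξ₁ + 1ξ₂.
Selectivity: 1ξ₁ / (1ξ₂) = 2.87 → ξ₁ = 2.87 ξ₂.
Substitute: (2·2.87 + 1) ξ₂ = 506.7 → ξ₂ = 75.17 kmol/h, ξ₁ = 215.7 kmol/h.
Outlet amounts (n = n₀ + Σ ν·ξ):
  H: 729 − 2(215.7) − 1(75.17) = 222.3
  G: 0 + 1(215.7) = 215.7
  F: 0 + 1(75.17) = 75.17

ξ₁ = 216 kmol/h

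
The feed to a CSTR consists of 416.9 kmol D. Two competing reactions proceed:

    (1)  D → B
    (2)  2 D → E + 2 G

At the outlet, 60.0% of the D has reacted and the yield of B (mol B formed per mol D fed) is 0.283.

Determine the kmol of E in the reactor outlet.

66.1 kmol

Yield of B: 1ξ₁ / 416.9 = 0.283 → ξ₁ = 118 kmol.
Conversion of D: 1ξ₁ + 2ξ₂ = 0.6 × 416.9 = 250.1 → ξ₂ = 66.08 kmol.
Outlet amounts (n = n₀ + Σ ν·ξ):
  D: 416.9 − 1(118) − 2(66.08) = 166.8
  B: 0 + 1(118) = 118
  E: 0 + 1(66.08) = 66.08
  G: 0 + 2(66.08) = 132.2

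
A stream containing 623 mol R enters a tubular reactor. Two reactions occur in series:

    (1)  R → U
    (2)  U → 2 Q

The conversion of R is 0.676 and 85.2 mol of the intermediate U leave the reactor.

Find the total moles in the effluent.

Conversion of R: R consumed = 1ξ₁ = 0.676 × 623 → ξ₁ = 421.1 mol.
U balance: n_U = 0 + 1ξ₁ − 1ξ₂ = 85.2 → ξ₂ = (1·421.1 − 85.2)/1 = 335.9 mol.
Outlet amounts (n = n₀ + Σ ν·ξ):
  R: 623 − 1(421.1) = 201.9
  U: 0 + 1(421.1) − 1(335.9) = 85.2
  Q: 0 + 2(335.9) = 671.9
Total out = 201.9 + 85.2 + 671.9 = 958.9 mol.

959 mol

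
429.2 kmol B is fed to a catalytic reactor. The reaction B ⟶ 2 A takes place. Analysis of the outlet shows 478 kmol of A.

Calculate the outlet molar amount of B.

190 kmol

For A: n = n₀ + 2ξ → 478 = 0 + 2ξ, giving ξ = 239 kmol.
Outlet amounts (n = n₀ + ν ξ):
  B: 429.2 − 1(239) = 190.2
  A: 0 + 2(239) = 478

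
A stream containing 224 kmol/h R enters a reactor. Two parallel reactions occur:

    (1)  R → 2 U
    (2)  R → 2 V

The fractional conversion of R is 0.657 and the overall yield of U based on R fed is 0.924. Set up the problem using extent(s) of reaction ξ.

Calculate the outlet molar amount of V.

Yield of U: 2ξ₁ / 224 = 0.924 → ξ₁ = 103.5 kmol/h.
Conversion of R: 1ξ₁ + 1ξ₂ = 0.657 × 224 = 147.2 → ξ₂ = 43.68 kmol/h.
Outlet amounts (n = n₀ + Σ ν·ξ):
  R: 224 − 1(103.5) − 1(43.68) = 76.83
  U: 0 + 2(103.5) = 207
  V: 0 + 2(43.68) = 87.36

87.4 kmol/h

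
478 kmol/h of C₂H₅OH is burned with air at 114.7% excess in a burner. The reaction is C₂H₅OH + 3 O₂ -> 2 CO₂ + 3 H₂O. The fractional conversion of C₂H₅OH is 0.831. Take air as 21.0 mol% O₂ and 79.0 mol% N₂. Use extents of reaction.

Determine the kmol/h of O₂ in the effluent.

Stoichiometric O₂ = 3 × 478 = 1434 kmol/h; O₂ fed = 1434 × 2.147 = 3079 kmol/h.
N₂ fed = 3079 × 79/21 = 11580 kmol/h.
Fuel reacted = 0.831 × 478 → ξ = 397.2 kmol/h.
Outlet (n = n₀ + ν ξ):
  C₂H₅OH: 478 − 1(397.2) = 80.78
  O₂: 3079 − 3(397.2) = 1887
  N₂: 11580 (inert)
  CO₂: 0 + 2(397.2) = 794.4
  H₂O: 0 + 3(397.2) = 1192

1890 kmol/h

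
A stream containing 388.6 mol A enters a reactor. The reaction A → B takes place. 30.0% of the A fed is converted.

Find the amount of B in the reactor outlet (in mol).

117 mol

A reacted = 0.3 × 388.6 = 116.6 mol; ν_A = −1, so ξ = 116.6/1 = 116.6 mol.
Outlet amounts (n = n₀ + ν ξ):
  A: 388.6 − 1(116.6) = 272
  B: 0 + 1(116.6) = 116.6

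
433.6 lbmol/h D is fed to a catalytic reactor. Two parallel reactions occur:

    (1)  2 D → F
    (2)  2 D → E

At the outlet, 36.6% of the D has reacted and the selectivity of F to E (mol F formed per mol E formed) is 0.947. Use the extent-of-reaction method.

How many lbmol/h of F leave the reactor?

38.6 lbmol/h

Conversion of D: D consumed = 0.366 × 433.6 = 158.7 lbmol/h = 2ξ₁ + 2ξ₂.
Selectivity: 1ξ₁ / (1ξ₂) = 0.947 → ξ₁ = 0.947 ξ₂.
Substitute: (2·0.947 + 2) ξ₂ = 158.7 → ξ₂ = 40.75 lbmol/h, ξ₁ = 38.59 lbmol/h.
Outlet amounts (n = n₀ + Σ ν·ξ):
  D: 433.6 − 2(38.59) − 2(40.75) = 274.9
  F: 0 + 1(38.59) = 38.59
  E: 0 + 1(40.75) = 40.75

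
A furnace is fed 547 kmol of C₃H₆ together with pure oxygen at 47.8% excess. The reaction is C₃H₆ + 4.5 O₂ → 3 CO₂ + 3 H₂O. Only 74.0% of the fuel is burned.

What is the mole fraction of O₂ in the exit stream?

0.414

Stoichiometric O₂ = 4.5 × 547 = 2462 kmol; O₂ fed = 2462 × 1.478 = 3638 kmol.
Fuel reacted = 0.74 × 547 → ξ = 404.8 kmol.
Outlet (n = n₀ + ν ξ):
  C₃H₆: 547 − 1(404.8) = 142.2
  O₂: 3638 − 4.5(404.8) = 1817
  CO₂: 0 + 3(404.8) = 1214
  H₂O: 0 + 3(404.8) = 1214
Total out = 4387 kmol; y_O₂ = 1817 / 4387 = 0.414.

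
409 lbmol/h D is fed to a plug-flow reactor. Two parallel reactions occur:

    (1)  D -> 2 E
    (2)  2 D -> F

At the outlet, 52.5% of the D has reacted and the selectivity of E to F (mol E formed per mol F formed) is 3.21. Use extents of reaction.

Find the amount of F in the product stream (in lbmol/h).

59.6 lbmol/h

Conversion of D: D consumed = 0.525 × 409 = 214.7 lbmol/h = 1ξ₁ + 2ξ₂.
Selectivity: 2ξ₁ / (1ξ₂) = 3.21 → ξ₁ = 1.605 ξ₂.
Substitute: (1·1.605 + 2) ξ₂ = 214.7 → ξ₂ = 59.56 lbmol/h, ξ₁ = 95.6 lbmol/h.
Outlet amounts (n = n₀ + Σ ν·ξ):
  D: 409 − 1(95.6) − 2(59.56) = 194.3
  E: 0 + 2(95.6) = 191.2
  F: 0 + 1(59.56) = 59.56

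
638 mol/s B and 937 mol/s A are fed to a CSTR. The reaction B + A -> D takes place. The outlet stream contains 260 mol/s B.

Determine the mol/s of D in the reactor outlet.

For B: n = n₀ − 1ξ → 260 = 638 − 1ξ, giving ξ = 378 mol/s.
Outlet amounts (n = n₀ + ν ξ):
  B: 638 − 1(378) = 260
  A: 937 − 1(378) = 559
  D: 0 + 1(378) = 378

378 mol/s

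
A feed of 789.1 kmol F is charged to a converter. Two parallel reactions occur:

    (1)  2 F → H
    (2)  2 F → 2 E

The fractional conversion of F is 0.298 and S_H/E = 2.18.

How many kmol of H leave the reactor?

95.6 kmol

Conversion of F: F consumed = 0.298 × 789.1 = 235.2 kmol = 2ξ₁ + 2ξ₂.
Selectivity: 1ξ₁ / (2ξ₂) = 2.18 → ξ₁ = 4.36 ξ₂.
Substitute: (2·4.36 + 2) ξ₂ = 235.2 → ξ₂ = 21.94 kmol, ξ₁ = 95.64 kmol.
Outlet amounts (n = n₀ + Σ ν·ξ):
  F: 789.1 − 2(95.64) − 2(21.94) = 553.9
  H: 0 + 1(95.64) = 95.64
  E: 0 + 2(21.94) = 43.87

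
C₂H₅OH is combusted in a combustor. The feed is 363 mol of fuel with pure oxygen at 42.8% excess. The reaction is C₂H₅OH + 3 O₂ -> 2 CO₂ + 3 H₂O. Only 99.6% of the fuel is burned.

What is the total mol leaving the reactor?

Stoichiometric O₂ = 3 × 363 = 1089 mol; O₂ fed = 1089 × 1.428 = 1555 mol.
Fuel reacted = 0.996 × 363 → ξ = 361.5 mol.
Outlet (n = n₀ + ν ξ):
  C₂H₅OH: 363 − 1(361.5) = 1.452
  O₂: 1555 − 3(361.5) = 470.4
  CO₂: 0 + 2(361.5) = 723.1
  H₂O: 0 + 3(361.5) = 1085
Total out = 1.452 + 470.4 + 723.1 + 1085 = 2280 mol.

2280 mol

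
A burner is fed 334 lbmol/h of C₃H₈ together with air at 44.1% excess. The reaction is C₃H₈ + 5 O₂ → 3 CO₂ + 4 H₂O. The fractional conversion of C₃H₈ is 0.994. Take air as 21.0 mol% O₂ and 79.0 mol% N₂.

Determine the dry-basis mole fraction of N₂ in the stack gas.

0.838

Stoichiometric O₂ = 5 × 334 = 1670 lbmol/h; O₂ fed = 1670 × 1.441 = 2406 lbmol/h.
N₂ fed = 2406 × 79/21 = 9053 lbmol/h.
Fuel reacted = 0.994 × 334 → ξ = 332 lbmol/h.
Outlet (n = n₀ + ν ξ):
  C₃H₈: 334 − 1(332) = 2.004
  O₂: 2406 − 5(332) = 746.5
  N₂: 9053 (inert)
  CO₂: 0 + 3(332) = 996
  H₂O: 0 + 4(332) = 1328
Dry total = 10800 lbmol/h; y_N₂ (dry) = 9053 / 10800 = 0.8384.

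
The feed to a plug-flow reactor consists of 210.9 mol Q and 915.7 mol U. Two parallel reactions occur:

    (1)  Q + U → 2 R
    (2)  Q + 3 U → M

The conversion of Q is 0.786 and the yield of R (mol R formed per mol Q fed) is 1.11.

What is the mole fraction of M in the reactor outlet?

0.0497

Yield of R: 2ξ₁ / 210.9 = 1.11 → ξ₁ = 117 mol.
Conversion of Q: 1ξ₁ + 1ξ₂ = 0.786 × 210.9 = 165.8 → ξ₂ = 48.72 mol.
Outlet amounts (n = n₀ + Σ ν·ξ):
  Q: 210.9 − 1(117) − 1(48.72) = 45.13
  U: 915.7 − 1(117) − 3(48.72) = 652.5
  R: 0 + 2(117) = 234.1
  M: 0 + 1(48.72) = 48.72
Total out = 980.4 mol; y_M = 48.72 / 980.4 = 0.04969.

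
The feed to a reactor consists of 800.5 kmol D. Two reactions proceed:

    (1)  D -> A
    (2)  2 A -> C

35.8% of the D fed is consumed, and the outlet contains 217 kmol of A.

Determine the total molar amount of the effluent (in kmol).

Conversion of D: D consumed = 1ξ₁ = 0.358 × 800.5 → ξ₁ = 286.6 kmol.
A balance: n_A = 0 + 1ξ₁ − 2ξ₂ = 217 → ξ₂ = (1·286.6 − 217)/2 = 34.79 kmol.
Outlet amounts (n = n₀ + Σ ν·ξ):
  D: 800.5 − 1(286.6) = 513.9
  A: 0 + 1(286.6) − 2(34.79) = 217
  C: 0 + 1(34.79) = 34.79
Total out = 513.9 + 217 + 34.79 = 765.7 kmol.

766 kmol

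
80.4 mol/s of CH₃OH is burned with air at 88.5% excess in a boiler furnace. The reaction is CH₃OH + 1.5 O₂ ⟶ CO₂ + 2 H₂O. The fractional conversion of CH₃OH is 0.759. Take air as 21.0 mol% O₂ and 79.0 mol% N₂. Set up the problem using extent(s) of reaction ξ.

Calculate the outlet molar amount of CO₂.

61 mol/s

Stoichiometric O₂ = 1.5 × 80.4 = 120.6 mol/s; O₂ fed = 120.6 × 1.885 = 227.3 mol/s.
N₂ fed = 227.3 × 79/21 = 855.2 mol/s.
Fuel reacted = 0.759 × 80.4 → ξ = 61.02 mol/s.
Outlet (n = n₀ + ν ξ):
  CH₃OH: 80.4 − 1(61.02) = 19.38
  O₂: 227.3 − 1.5(61.02) = 135.8
  N₂: 855.2 (inert)
  CO₂: 0 + 1(61.02) = 61.02
  H₂O: 0 + 2(61.02) = 122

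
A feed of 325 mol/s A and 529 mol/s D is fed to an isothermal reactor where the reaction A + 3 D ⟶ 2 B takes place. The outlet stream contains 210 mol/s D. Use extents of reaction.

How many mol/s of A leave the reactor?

For D: n = n₀ − 3ξ → 210 = 529 − 3ξ, giving ξ = 106.3 mol/s.
Outlet amounts (n = n₀ + ν ξ):
  A: 325 − 1(106.3) = 218.7
  D: 529 − 3(106.3) = 210
  B: 0 + 2(106.3) = 212.7

219 mol/s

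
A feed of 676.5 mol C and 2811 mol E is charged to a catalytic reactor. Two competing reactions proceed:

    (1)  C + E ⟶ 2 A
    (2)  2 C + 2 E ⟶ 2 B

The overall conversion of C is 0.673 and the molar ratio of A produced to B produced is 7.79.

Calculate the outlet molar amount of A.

725 mol

Conversion of C: C consumed = 0.673 × 676.5 = 455.3 mol = 1ξ₁ + 2ξ₂.
Selectivity: 2ξ₁ / (2ξ₂) = 7.79 → ξ₁ = 7.79 ξ₂.
Substitute: (1·7.79 + 2) ξ₂ = 455.3 → ξ₂ = 46.51 mol, ξ₁ = 362.3 mol.
Outlet amounts (n = n₀ + Σ ν·ξ):
  C: 676.5 − 1(362.3) − 2(46.51) = 221.2
  E: 2811 − 1(362.3) − 2(46.51) = 2356
  A: 0 + 2(362.3) = 724.5
  B: 0 + 2(46.51) = 93.01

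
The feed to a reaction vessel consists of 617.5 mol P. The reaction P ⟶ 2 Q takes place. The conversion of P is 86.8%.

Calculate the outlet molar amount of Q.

1070 mol

P reacted = 0.868 × 617.5 = 536 mol; ν_P = −1, so ξ = 536/1 = 536 mol.
Outlet amounts (n = n₀ + ν ξ):
  P: 617.5 − 1(536) = 81.51
  Q: 0 + 2(536) = 1072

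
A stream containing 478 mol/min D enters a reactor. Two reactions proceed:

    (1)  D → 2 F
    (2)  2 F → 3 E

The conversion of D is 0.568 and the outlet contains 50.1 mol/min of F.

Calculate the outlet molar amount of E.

Conversion of D: D consumed = 1ξ₁ = 0.568 × 478 → ξ₁ = 271.5 mol/min.
F balance: n_F = 0 + 2ξ₁ − 2ξ₂ = 50.1 → ξ₂ = (2·271.5 − 50.1)/2 = 246.5 mol/min.
Outlet amounts (n = n₀ + Σ ν·ξ):
  D: 478 − 1(271.5) = 206.5
  F: 0 + 2(271.5) − 2(246.5) = 50.1
  E: 0 + 3(246.5) = 739.4

739 mol/min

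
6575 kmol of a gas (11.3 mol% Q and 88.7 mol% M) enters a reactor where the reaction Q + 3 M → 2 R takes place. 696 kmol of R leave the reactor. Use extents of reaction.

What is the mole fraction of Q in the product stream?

For R: n = n₀ + 2ξ → 696 = 0 + 2ξ, giving ξ = 348 kmol.
Outlet amounts (n = n₀ + ν ξ):
  Q: 743 − 1(348) = 395
  M: 5832 − 3(348) = 4788
  R: 0 + 2(348) = 696
Total out = 5879 kmol; y_Q = 395 / 5879 = 0.06718.

0.0672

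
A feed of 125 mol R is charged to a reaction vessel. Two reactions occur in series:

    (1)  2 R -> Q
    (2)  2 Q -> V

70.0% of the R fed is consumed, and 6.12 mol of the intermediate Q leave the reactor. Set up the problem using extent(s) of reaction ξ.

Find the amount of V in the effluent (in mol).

Conversion of R: R consumed = 2ξ₁ = 0.7 × 125 → ξ₁ = 43.75 mol.
Q balance: n_Q = 0 + 1ξ₁ − 2ξ₂ = 6.12 → ξ₂ = (1·43.75 − 6.12)/2 = 18.82 mol.
Outlet amounts (n = n₀ + Σ ν·ξ):
  R: 125 − 2(43.75) = 37.5
  Q: 0 + 1(43.75) − 2(18.82) = 6.12
  V: 0 + 1(18.82) = 18.82

18.8 mol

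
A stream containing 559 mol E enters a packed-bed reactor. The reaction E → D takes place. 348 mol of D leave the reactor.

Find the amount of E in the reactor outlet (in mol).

For D: n = n₀ + 1ξ → 348 = 0 + 1ξ, giving ξ = 348 mol.
Outlet amounts (n = n₀ + ν ξ):
  E: 559 − 1(348) = 211
  D: 0 + 1(348) = 348

211 mol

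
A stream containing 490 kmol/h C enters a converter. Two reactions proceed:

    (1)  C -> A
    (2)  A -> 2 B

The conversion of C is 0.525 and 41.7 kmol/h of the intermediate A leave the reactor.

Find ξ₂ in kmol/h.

ξ₂ = 216 kmol/h

Conversion of C: C consumed = 1ξ₁ = 0.525 × 490 → ξ₁ = 257.2 kmol/h.
A balance: n_A = 0 + 1ξ₁ − 1ξ₂ = 41.7 → ξ₂ = (1·257.2 − 41.7)/1 = 215.6 kmol/h.
Outlet amounts (n = n₀ + Σ ν·ξ):
  C: 490 − 1(257.2) = 232.8
  A: 0 + 1(257.2) − 1(215.6) = 41.7
  B: 0 + 2(215.6) = 431.1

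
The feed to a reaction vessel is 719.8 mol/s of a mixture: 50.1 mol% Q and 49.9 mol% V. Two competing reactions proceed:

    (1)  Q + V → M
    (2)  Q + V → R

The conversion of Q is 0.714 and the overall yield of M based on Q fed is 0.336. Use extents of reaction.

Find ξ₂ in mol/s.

ξ₂ = 136 mol/s

Yield of M: 1ξ₁ / 360.6 = 0.336 → ξ₁ = 121.2 mol/s.
Conversion of Q: 1ξ₁ + 1ξ₂ = 0.714 × 360.6 = 257.5 → ξ₂ = 136.3 mol/s.
Outlet amounts (n = n₀ + Σ ν·ξ):
  Q: 360.6 − 1(121.2) − 1(136.3) = 103.1
  V: 359.2 − 1(121.2) − 1(136.3) = 101.7
  M: 0 + 1(121.2) = 121.2
  R: 0 + 1(136.3) = 136.3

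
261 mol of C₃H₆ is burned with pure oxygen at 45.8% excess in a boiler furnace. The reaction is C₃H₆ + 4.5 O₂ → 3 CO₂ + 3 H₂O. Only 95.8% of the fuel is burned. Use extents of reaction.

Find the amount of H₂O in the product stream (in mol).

750 mol

Stoichiometric O₂ = 4.5 × 261 = 1174 mol; O₂ fed = 1174 × 1.458 = 1712 mol.
Fuel reacted = 0.958 × 261 → ξ = 250 mol.
Outlet (n = n₀ + ν ξ):
  C₃H₆: 261 − 1(250) = 10.96
  O₂: 1712 − 4.5(250) = 587.3
  CO₂: 0 + 3(250) = 750.1
  H₂O: 0 + 3(250) = 750.1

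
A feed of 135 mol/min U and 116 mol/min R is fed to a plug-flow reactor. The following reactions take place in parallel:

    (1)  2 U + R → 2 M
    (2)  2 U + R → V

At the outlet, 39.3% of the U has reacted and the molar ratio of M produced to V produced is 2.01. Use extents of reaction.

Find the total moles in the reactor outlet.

211 mol/min

Conversion of U: U consumed = 0.393 × 135 = 53.05 mol/min = 2ξ₁ + 2ξ₂.
Selectivity: 2ξ₁ / (1ξ₂) = 2.01 → ξ₁ = 1.005 ξ₂.
Substitute: (2·1.005 + 2) ξ₂ = 53.05 → ξ₂ = 13.23 mol/min, ξ₁ = 13.3 mol/min.
Outlet amounts (n = n₀ + Σ ν·ξ):
  U: 135 − 2(13.3) − 2(13.23) = 81.94
  R: 116 − 1(13.3) − 1(13.23) = 89.47
  M: 0 + 2(13.3) = 26.59
  V: 0 + 1(13.23) = 13.23
Total out = 81.94 + 89.47 + 26.59 + 13.23 = 211.2 mol/min.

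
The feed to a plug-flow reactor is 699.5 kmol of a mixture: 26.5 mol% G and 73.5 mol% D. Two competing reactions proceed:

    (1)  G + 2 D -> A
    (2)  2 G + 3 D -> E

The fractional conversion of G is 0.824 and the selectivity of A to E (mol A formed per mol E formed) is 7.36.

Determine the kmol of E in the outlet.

16.3 kmol

Conversion of G: G consumed = 0.824 × 185.4 = 152.7 kmol = 1ξ₁ + 2ξ₂.
Selectivity: 1ξ₁ / (1ξ₂) = 7.36 → ξ₁ = 7.36 ξ₂.
Substitute: (1·7.36 + 2) ξ₂ = 152.7 → ξ₂ = 16.32 kmol, ξ₁ = 120.1 kmol.
Outlet amounts (n = n₀ + Σ ν·ξ):
  G: 185.4 − 1(120.1) − 2(16.32) = 32.62
  D: 514.1 − 2(120.1) − 3(16.32) = 225
  A: 0 + 1(120.1) = 120.1
  E: 0 + 1(16.32) = 16.32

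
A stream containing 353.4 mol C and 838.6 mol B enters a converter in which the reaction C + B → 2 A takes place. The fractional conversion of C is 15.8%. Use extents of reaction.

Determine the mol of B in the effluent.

C reacted = 0.158 × 353.4 = 55.84 mol; ν_C = −1, so ξ = 55.84/1 = 55.84 mol.
Outlet amounts (n = n₀ + ν ξ):
  C: 353.4 − 1(55.84) = 297.6
  B: 838.6 − 1(55.84) = 782.8
  A: 0 + 2(55.84) = 111.7

783 mol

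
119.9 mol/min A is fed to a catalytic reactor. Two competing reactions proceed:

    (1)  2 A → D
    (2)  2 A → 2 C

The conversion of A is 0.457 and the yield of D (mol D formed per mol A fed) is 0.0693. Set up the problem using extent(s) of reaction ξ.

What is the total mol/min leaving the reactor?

Yield of D: 1ξ₁ / 119.9 = 0.0693 → ξ₁ = 8.309 mol/min.
Conversion of A: 2ξ₁ + 2ξ₂ = 0.457 × 119.9 = 54.79 → ξ₂ = 19.09 mol/min.
Outlet amounts (n = n₀ + Σ ν·ξ):
  A: 119.9 − 2(8.309) − 2(19.09) = 65.11
  D: 0 + 1(8.309) = 8.309
  C: 0 + 2(19.09) = 38.18
Total out = 65.11 + 8.309 + 38.18 = 111.6 mol/min.

112 mol/min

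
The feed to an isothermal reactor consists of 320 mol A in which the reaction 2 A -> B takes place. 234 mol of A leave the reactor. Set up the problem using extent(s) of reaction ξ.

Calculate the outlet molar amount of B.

For A: n = n₀ − 2ξ → 234 = 320 − 2ξ, giving ξ = 43 mol.
Outlet amounts (n = n₀ + ν ξ):
  A: 320 − 2(43) = 234
  B: 0 + 1(43) = 43

43 mol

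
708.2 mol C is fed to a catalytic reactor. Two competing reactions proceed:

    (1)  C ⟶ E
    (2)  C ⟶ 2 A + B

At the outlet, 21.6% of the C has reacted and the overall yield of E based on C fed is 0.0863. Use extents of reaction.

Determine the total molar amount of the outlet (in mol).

Yield of E: 1ξ₁ / 708.2 = 0.0863 → ξ₁ = 61.12 mol.
Conversion of C: 1ξ₁ + 1ξ₂ = 0.216 × 708.2 = 153 → ξ₂ = 91.85 mol.
Outlet amounts (n = n₀ + Σ ν·ξ):
  C: 708.2 − 1(61.12) − 1(91.85) = 555.2
  E: 0 + 1(61.12) = 61.12
  A: 0 + 2(91.85) = 183.7
  B: 0 + 1(91.85) = 91.85
Total out = 555.2 + 61.12 + 183.7 + 91.85 = 891.9 mol.

892 mol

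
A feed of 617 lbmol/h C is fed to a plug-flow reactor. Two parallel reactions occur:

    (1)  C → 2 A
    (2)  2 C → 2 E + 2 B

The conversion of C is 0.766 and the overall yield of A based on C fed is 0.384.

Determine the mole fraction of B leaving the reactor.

Yield of A: 2ξ₁ / 617 = 0.384 → ξ₁ = 118.5 lbmol/h.
Conversion of C: 1ξ₁ + 2ξ₂ = 0.766 × 617 = 472.6 → ξ₂ = 177.1 lbmol/h.
Outlet amounts (n = n₀ + Σ ν·ξ):
  C: 617 − 1(118.5) − 2(177.1) = 144.4
  A: 0 + 2(118.5) = 236.9
  E: 0 + 2(177.1) = 354.2
  B: 0 + 2(177.1) = 354.2
Total out = 1090 lbmol/h; y_B = 354.2 / 1090 = 0.325.

0.325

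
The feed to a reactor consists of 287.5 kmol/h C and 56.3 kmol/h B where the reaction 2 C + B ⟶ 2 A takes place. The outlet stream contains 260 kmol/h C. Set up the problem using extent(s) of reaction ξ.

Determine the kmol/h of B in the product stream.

For C: n = n₀ − 2ξ → 260 = 287.5 − 2ξ, giving ξ = 13.75 kmol/h.
Outlet amounts (n = n₀ + ν ξ):
  C: 287.5 − 2(13.75) = 260
  B: 56.3 − 1(13.75) = 42.55
  A: 0 + 2(13.75) = 27.5

42.5 kmol/h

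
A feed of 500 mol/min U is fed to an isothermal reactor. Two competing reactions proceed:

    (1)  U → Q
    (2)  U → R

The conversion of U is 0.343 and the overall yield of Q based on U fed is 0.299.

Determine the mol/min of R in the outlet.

Yield of Q: 1ξ₁ / 500 = 0.299 → ξ₁ = 149.5 mol/min.
Conversion of U: 1ξ₁ + 1ξ₂ = 0.343 × 500 = 171.5 → ξ₂ = 22 mol/min.
Outlet amounts (n = n₀ + Σ ν·ξ):
  U: 500 − 1(149.5) − 1(22) = 328.5
  Q: 0 + 1(149.5) = 149.5
  R: 0 + 1(22) = 22

22 mol/min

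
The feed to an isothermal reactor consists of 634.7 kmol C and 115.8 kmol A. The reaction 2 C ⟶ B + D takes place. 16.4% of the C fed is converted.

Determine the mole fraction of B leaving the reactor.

0.0693

C reacted = 0.164 × 634.7 = 104.1 kmol; ν_C = −2, so ξ = 104.1/2 = 52.05 kmol.
Outlet amounts (n = n₀ + ν ξ):
  C: 634.7 − 2(52.05) = 530.6
  B: 0 + 1(52.05) = 52.05
  D: 0 + 1(52.05) = 52.05
  A: 115.8 (inert)
Total out = 750.5 kmol; y_B = 52.05 / 750.5 = 0.06935.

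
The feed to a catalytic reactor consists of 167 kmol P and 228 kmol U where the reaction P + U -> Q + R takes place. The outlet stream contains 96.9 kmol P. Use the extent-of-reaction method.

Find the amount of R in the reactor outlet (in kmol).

70.1 kmol

For P: n = n₀ − 1ξ → 96.9 = 167 − 1ξ, giving ξ = 70.1 kmol.
Outlet amounts (n = n₀ + ν ξ):
  P: 167 − 1(70.1) = 96.9
  U: 228 − 1(70.1) = 157.9
  Q: 0 + 1(70.1) = 70.1
  R: 0 + 1(70.1) = 70.1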